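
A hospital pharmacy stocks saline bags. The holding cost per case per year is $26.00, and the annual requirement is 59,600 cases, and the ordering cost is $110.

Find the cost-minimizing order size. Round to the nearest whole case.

Q* = √(2·D·S / H) = √(2·59,600·110 / 26) = √504,307.7 ≈ 710.15

710 cases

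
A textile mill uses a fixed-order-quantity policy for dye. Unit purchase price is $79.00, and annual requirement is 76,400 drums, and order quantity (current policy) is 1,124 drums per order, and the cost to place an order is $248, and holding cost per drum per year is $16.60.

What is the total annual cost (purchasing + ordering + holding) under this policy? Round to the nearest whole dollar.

$6,061,786

Annual ordering cost = (D/Q)·S = (76,400/1,124) × 248 = $16,856.94
Annual holding cost  = (Q/2)·H = (1,124/2) × 16.6 = $9,329.20
Purchase cost = D·C = 76,400 × 79 = $6,035,600.00
Total = $16,856.94 + $9,329.20 + $6,035,600.00 = $6,061,786.14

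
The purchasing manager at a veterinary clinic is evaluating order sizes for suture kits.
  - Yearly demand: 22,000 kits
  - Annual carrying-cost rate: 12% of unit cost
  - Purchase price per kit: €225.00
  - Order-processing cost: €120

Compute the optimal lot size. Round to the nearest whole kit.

442 kits

Holding cost per kit per year: H = 12% × €225 = €27.0000
Optimal lot size Q* = (2 × 22,000 × €120 / €27)^½ ≈ 442.22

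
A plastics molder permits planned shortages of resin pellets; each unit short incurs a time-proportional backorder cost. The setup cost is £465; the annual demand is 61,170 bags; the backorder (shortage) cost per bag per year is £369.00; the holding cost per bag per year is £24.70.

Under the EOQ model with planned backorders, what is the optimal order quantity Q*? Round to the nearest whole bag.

1,568 bags

Q* = √(2DS/H) · √((H + b)/b)
   = √(2 × 61,170 × 465 / 24.7) · √((24.7 + 369) / 369)
   = 1,517.617 × 1.0329 ≈ 1,567.59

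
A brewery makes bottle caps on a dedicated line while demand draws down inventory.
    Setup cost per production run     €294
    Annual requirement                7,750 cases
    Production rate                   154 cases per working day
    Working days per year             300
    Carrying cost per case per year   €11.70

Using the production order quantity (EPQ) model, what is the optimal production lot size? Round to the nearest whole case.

d = 7,750/300 = 25.8333 cases/day;  effective holding cost H(1 − d/p) = 11.7·(1 − 25.8333/154) = 9.73734
Q* = √(2DS / H_eff) = √(2·7,750·294 / 9.73734) ≈ 684.10

684 cases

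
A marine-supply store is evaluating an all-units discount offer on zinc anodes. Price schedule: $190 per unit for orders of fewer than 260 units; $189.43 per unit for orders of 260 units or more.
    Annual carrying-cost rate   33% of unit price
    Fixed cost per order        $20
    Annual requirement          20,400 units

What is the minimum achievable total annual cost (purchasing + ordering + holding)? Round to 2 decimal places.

H₁ = 33%×$190 = $62.7000;  H₂ = 33%×$189.43 = $62.5119
EOQ₁ = √(2×20,400×20/62.7000) = 114.08  (< 260, feasible at tier 1)
EOQ₂ = √(2×20,400×20/62.5119) = 114.25  (< 260 → use Q = 260 at tier-2 price)
TC(tier 1 (EOQ₁), Q≈114.1) = $3,883,152.85
TC(tier 2, Q≈260.0) = $3,874,067.78
Minimum at tier 2: $3,874,067.78

$3,874,067.78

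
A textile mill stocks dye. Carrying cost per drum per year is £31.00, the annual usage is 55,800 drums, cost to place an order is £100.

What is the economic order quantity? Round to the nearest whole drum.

2DS/H = 2·55,800·100/31 = 360,000.00
EOQ = √360,000.00 ≈ 600.00

600 drums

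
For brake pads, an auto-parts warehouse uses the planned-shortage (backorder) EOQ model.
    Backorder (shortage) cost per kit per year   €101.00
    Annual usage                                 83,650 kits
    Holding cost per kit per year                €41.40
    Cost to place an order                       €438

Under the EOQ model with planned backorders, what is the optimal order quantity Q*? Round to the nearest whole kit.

Q* = √(2DS/H) · √((H + b)/b)
   = √(2 × 83,650 × 438 / 41.4) · √((41.4 + 101) / 101)
   = 1,330.408 × 1.1874 ≈ 1,579.72

1,580 kits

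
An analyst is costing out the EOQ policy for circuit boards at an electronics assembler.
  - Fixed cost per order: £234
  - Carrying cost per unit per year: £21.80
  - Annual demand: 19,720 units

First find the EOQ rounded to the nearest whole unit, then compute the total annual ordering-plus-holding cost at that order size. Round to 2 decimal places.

Q* = √(2·D·S / H) = √(2·19,720·234 / 21.8) = √423,346.8 ≈ 650.65 → Q = 651 units
Annual ordering cost = (D/Q)·S = (19,720/651) × 234 = £7,088.29
Annual holding cost  = (Q/2)·H = (651/2) × 21.8 = £7,095.90
Total = £7,088.29 + £7,095.90 = £14,184.19

£14,184.19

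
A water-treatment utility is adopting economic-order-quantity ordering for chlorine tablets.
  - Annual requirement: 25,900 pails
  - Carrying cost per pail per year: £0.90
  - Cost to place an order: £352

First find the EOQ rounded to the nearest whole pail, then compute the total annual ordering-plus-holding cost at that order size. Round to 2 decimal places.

2DS/H = 2·25,900·352/0.9 = 20,259,555.56
EOQ = √20,259,555.56 ≈ 4,501.06 → Q = 4,501 pails
Ordering: D/Q × S = 25,900/4,501 × £352 = £2,025.51
Holding:  Q/2 × H = 4,501/2 × £0.9 = £2,025.45
Total = £2,025.51 + £2,025.45 = £4,050.96

£4,050.96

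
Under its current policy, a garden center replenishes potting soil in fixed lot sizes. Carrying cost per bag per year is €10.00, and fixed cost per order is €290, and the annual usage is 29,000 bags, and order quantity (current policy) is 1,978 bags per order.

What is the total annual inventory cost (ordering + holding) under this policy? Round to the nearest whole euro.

€14,142

Orders/yr = 29,000/1,978 = 14.661; ordering cost = 14.661 × €290 = €4,251.77
Average inventory = 1,978/2 = 989; holding cost = 989 × €10 = €9,890.00
Total = €4,251.77 + €9,890.00 = €14,141.77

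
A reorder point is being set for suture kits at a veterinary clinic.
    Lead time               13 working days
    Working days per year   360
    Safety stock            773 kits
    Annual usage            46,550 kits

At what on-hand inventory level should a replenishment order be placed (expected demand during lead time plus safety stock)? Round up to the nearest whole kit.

2,454 kits

Daily demand d = 46,550 / 360 = 129.306 kits/day
Demand during lead time = 129.306 × 13 = 1,680.97
Reorder point = 1,680.97 + 773 = 2,453.97 → round up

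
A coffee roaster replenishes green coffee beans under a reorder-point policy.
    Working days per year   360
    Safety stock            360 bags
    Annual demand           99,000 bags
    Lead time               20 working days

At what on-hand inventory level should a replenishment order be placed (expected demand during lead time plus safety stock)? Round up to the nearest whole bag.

5,860 bags

Daily demand d = 99,000 / 360 = 275.000 bags/day
Demand during lead time = 275.000 × 20 = 5,500.00
Reorder point = 5,500.00 + 360 = 5,860.00 → round up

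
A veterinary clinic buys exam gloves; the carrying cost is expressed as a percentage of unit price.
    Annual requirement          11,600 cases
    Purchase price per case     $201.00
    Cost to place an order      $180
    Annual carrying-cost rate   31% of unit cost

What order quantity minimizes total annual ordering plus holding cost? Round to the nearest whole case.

259 cases

Holding cost per case per year: H = 31% × $201 = $62.3100
Q* = √(2·D·S / H) = √(2·11,600·180 / 62.31) = √67,019.7 ≈ 258.88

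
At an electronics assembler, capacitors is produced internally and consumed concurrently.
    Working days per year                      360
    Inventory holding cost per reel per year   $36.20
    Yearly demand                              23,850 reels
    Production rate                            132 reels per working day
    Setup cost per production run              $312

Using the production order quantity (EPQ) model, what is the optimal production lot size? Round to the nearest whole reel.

908 reels

Daily demand d = 23,850/360 = 66.250; p = 132; 1 − d/p = 0.49811
EPQ = √(2DS / (H(1 − d/p)))
    = √(2 × 23,850 × 312 / (36.2 × 0.49811)) ≈ 908.49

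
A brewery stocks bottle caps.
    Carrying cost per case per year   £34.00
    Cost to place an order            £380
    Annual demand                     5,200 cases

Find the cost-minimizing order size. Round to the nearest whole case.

2DS/H = 2·5,200·380/34 = 116,235.29
EOQ = √116,235.29 ≈ 340.93

341 cases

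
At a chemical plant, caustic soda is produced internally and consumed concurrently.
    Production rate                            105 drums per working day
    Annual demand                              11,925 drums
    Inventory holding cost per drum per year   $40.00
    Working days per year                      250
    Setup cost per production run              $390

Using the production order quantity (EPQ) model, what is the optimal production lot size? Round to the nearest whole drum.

653 drums

Daily demand d = 11,925/250 = 47.700; p = 105; 1 − d/p = 0.54571
EPQ = √(2DS / (H(1 − d/p)))
    = √(2 × 11,925 × 390 / (40 × 0.54571)) ≈ 652.78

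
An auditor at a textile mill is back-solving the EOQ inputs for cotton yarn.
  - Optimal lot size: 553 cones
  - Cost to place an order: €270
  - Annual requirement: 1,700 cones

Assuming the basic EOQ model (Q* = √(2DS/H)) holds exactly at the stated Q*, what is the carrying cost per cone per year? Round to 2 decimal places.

€3.00

Since Q* = (2DS/H)^½, squaring gives Q*²·H = 2DS.
H = 2DS / Q² = 2 × 1,700 × 270 / 553² = 3.0019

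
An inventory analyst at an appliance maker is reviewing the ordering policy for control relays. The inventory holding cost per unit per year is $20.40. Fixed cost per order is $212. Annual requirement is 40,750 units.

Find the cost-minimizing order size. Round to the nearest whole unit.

Q* = √(2·D·S / H) = √(2·40,750·212 / 20.4) = √846,960.8 ≈ 920.30

920 units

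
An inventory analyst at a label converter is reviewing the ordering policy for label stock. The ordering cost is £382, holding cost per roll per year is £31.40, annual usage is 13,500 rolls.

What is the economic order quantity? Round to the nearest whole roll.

573 rolls

2DS/H = 2·13,500·382/31.4 = 328,471.34
EOQ = √328,471.34 ≈ 573.12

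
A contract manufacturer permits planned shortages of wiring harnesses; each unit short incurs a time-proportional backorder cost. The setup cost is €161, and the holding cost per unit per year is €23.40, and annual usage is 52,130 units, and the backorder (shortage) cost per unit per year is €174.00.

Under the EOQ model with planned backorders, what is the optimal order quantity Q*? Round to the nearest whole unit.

Basic EOQ = √(2·52,130·161/23.4) = 846.962
Backorder adjustment √((H+b)/b) = √((23.4+174)/174) = 1.0651
Q* = 846.962 × 1.0651 ≈ 902.12

902 units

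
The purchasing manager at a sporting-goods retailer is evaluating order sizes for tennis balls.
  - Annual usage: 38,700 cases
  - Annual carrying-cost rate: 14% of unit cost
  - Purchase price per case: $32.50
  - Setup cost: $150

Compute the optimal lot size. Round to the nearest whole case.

1,597 cases

Carrying cost H = $32.5 × 14% = $4.5500/case/yr
Optimal lot size Q* = (2 × 38,700 × $150 / $4.55)^½ ≈ 1,597.39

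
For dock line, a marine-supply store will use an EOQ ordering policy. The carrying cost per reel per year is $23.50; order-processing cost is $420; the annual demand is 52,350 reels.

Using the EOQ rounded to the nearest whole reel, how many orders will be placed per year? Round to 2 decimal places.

Q* = √(2·D·S / H) = √(2·52,350·420 / 23.5) = √1,871,234.0 ≈ 1,367.93 → Q = 1,368
Orders per year = D/Q = 52,350 / 1,368 = 38.268

38.27 orders per year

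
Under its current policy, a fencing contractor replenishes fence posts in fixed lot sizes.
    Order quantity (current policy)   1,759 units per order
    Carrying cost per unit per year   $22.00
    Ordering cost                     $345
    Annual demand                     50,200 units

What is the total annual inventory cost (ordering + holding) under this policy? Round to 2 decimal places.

$29,194.94

Orders/yr = 50,200/1,759 = 28.539; ordering cost = 28.539 × $345 = $9,845.94
Average inventory = 1,759/2 = 879.5; holding cost = 879.5 × $22 = $19,349.00
Total = $9,845.94 + $19,349.00 = $29,194.94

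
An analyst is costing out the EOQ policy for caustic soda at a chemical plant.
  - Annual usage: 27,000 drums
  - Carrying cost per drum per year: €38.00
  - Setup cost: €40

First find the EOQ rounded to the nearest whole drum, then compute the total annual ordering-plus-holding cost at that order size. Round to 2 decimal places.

Q* = √(2·D·S / H) = √(2·27,000·40 / 38) = √56,842.1 ≈ 238.42 → Q = 238 drums
Annual ordering cost = (D/Q)·S = (27,000/238) × 40 = €4,537.82
Annual holding cost  = (Q/2)·H = (238/2) × 38 = €4,522.00
Total = €4,537.82 + €4,522.00 = €9,059.82

€9,059.82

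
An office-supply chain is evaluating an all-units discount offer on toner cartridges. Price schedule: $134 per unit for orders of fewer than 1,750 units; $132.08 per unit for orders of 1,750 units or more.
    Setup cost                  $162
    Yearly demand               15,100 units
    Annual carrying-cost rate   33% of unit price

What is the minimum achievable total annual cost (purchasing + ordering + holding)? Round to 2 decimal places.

$2,033,943.93

H₁ = 33%×$134 = $44.2200;  H₂ = 33%×$132.08 = $43.5864
EOQ₁ = √(2×15,100×162/44.2200) = 332.62  (< 1,750, feasible at tier 1)
EOQ₂ = √(2×15,100×162/43.5864) = 335.03  (< 1,750 → use Q = 1,750 at tier-2 price)
TC(tier 1 (EOQ₁), Q≈332.6) = $2,038,108.57
TC(tier 2, Q≈1,750.0) = $2,033,943.93
Minimum at tier 2: $2,033,943.93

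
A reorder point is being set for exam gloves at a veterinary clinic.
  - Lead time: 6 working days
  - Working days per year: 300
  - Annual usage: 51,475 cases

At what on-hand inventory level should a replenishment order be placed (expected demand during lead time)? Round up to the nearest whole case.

1,030 cases

Daily demand d = 51,475 / 300 = 171.583 cases/day
Demand during lead time = 171.583 × 6 = 1,029.50
Reorder point = 1,029.50 → round up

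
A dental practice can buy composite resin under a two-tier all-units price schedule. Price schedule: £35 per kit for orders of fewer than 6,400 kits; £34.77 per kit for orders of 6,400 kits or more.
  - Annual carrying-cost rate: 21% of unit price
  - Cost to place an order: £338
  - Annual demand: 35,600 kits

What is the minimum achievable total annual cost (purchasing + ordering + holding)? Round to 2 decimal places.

£1,259,299.71

H₁ = 21%×£35 = £7.3500;  H₂ = 21%×£34.77 = £7.3017
EOQ₁ = √(2×35,600×338/7.3500) = 1,809.48  (< 6,400, feasible at tier 1)
EOQ₂ = √(2×35,600×338/7.3017) = 1,815.46  (< 6,400 → use Q = 6,400 at tier-2 price)
TC(tier 1 (EOQ₁), Q≈1,809.5) = £1,259,299.71
TC(tier 2, Q≈6,400.0) = £1,263,057.56
Minimum at tier 1 (EOQ₁): £1,259,299.71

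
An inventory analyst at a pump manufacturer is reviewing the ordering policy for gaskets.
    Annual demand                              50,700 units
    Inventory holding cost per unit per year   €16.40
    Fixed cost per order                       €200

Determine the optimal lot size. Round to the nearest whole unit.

1,112 units

Q* = √(2·D·S / H) = √(2·50,700·200 / 16.4) = √1,236,585.4 ≈ 1,112.02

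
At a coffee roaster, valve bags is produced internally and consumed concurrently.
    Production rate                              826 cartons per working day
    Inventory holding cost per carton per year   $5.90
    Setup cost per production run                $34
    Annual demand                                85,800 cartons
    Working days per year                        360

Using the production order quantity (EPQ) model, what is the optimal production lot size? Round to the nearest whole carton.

1,179 cartons

Daily demand d = 85,800/360 = 238.333; p = 826; 1 − d/p = 0.71146
EPQ = √(2DS / (H(1 − d/p)))
    = √(2 × 85,800 × 34 / (5.9 × 0.71146)) ≈ 1,178.95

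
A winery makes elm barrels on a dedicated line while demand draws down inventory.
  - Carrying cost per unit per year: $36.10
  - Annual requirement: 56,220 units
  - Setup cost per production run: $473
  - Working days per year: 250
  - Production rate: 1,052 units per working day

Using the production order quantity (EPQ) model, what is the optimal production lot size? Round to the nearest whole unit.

d = 56,220/250 = 224.8800 units/day;  effective holding cost H(1 − d/p) = 36.1·(1 − 224.8800/1052) = 28.38311
Q* = √(2DS / H_eff) = √(2·56,220·473 / 28.38311) ≈ 1,368.87

1,369 units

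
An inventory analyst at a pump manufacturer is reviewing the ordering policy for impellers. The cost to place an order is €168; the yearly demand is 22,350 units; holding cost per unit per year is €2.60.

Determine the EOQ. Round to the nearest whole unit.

1,700 units

Optimal lot size Q* = (2 × 22,350 × €168 / €2.6)^½ ≈ 1,699.50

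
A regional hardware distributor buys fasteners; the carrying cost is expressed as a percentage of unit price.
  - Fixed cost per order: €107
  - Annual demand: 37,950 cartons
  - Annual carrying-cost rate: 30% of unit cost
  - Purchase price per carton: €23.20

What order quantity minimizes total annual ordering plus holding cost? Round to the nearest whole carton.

Carrying cost H = €23.2 × 30% = €6.9600/carton/yr
Optimal lot size Q* = (2 × 37,950 × €107 / €6.96)^½ ≈ 1,080.21

1,080 cartons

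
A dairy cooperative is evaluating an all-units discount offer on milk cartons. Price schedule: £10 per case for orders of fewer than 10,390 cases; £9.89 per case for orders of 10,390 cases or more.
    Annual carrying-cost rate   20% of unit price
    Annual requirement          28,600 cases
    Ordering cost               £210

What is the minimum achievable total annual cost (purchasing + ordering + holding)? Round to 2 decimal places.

H₁ = 20%×£10 = £2.0000;  H₂ = 20%×£9.89 = £1.9780
EOQ₁ = √(2×28,600×210/2.0000) = 2,450.71  (< 10,390, feasible at tier 1)
EOQ₂ = √(2×28,600×210/1.9780) = 2,464.31  (< 10,390 → use Q = 10,390 at tier-2 price)
TC(tier 1 (EOQ₁), Q≈2,450.7) = £290,901.43
TC(tier 2, Q≈10,390.0) = £293,707.77
Minimum at tier 1 (EOQ₁): £290,901.43

£290,901.43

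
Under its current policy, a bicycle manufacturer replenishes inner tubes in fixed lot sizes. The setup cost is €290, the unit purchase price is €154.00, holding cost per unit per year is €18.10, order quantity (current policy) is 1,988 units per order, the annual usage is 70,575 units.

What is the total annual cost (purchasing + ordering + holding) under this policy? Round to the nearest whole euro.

Annual ordering cost = (D/Q)·S = (70,575/1,988) × 290 = €10,295.15
Annual holding cost  = (Q/2)·H = (1,988/2) × 18.1 = €17,991.40
Purchase cost = D·C = 70,575 × 154 = €10,868,550.00
Total = €10,295.15 + €17,991.40 + €10,868,550.00 = €10,896,836.55

€10,896,837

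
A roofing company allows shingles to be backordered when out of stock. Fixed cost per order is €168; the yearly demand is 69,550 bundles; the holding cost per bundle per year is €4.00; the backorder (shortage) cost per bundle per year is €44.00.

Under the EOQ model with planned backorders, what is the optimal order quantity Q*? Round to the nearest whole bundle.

2,525 bundles

Q* = √(2DS/H) · √((H + b)/b)
   = √(2 × 69,550 × 168 / 4) · √((4 + 44) / 44)
   = 2,417.064 × 1.0445 ≈ 2,524.54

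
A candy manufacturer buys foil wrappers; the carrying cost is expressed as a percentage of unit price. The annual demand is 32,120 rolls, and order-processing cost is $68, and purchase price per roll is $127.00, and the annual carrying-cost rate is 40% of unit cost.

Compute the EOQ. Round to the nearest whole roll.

H = i·C = 0.4 × $127 = $50.8000 per roll-year
EOQ = √(2DS/H) = √(2 × 32,120 × 68 / 50.8)
    = √(85,990.55) ≈ 293.24

293 rolls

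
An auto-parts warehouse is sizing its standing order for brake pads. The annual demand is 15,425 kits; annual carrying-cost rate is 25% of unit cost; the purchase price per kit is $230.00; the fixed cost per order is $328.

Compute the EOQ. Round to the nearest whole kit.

Carrying cost H = $230 × 25% = $57.5000/kit/yr
EOQ = √(2DS/H) = √(2 × 15,425 × 328 / 57.5)
    = √(175,979.13) ≈ 419.50

419 kits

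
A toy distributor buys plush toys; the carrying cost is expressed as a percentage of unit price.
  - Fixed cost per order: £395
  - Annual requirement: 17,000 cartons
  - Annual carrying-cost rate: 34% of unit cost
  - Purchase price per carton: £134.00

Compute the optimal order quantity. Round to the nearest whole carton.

Holding cost per carton per year: H = 34% × £134 = £45.5600
EOQ = √(2DS/H) = √(2 × 17,000 × 395 / 45.56)
    = √(294,776.12) ≈ 542.93

543 cartons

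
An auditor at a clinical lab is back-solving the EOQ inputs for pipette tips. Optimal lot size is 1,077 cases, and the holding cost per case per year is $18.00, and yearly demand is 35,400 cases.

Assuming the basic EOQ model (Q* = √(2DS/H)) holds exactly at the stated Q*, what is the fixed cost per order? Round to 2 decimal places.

$294.90

EOQ relation: Q² = 2DS/H, so rearrange for the unknown.
S = Q²H / (2D) = 1,077² × 18 / (2 × 35,400) = 294.8972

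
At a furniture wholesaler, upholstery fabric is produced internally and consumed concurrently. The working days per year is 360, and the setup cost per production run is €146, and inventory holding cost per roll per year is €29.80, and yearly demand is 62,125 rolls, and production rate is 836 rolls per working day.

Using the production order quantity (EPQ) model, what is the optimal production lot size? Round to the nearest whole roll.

d = 62,125/360 = 172.5694 rolls/day;  effective holding cost H(1 − d/p) = 29.8·(1 − 172.5694/836) = 23.64860
Q* = √(2DS / H_eff) = √(2·62,125·146 / 23.64860) ≈ 875.83

876 rolls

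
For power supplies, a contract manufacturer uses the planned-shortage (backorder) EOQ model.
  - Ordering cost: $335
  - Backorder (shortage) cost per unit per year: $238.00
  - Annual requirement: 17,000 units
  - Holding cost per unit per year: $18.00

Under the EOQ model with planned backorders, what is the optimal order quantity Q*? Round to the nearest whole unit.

Q* = √(2DS/H) · √((H + b)/b)
   = √(2 × 17,000 × 335 / 18) · √((18 + 238) / 238)
   = 795.473 × 1.0371 ≈ 825.01

825 units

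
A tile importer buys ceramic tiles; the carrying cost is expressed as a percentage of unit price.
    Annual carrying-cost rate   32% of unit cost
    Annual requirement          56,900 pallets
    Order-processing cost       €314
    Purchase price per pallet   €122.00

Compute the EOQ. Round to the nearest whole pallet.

957 pallets

Carrying cost H = €122 × 32% = €39.0400/pallet/yr
Optimal lot size Q* = (2 × 56,900 × €314 / €39.04)^½ ≈ 956.71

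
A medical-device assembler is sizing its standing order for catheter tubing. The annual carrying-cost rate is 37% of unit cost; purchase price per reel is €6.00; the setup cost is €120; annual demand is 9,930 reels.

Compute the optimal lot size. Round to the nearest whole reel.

Carrying cost H = €6 × 37% = €2.2200/reel/yr
EOQ = √(2DS/H) = √(2 × 9,930 × 120 / 2.22)
    = √(1,073,513.51) ≈ 1,036.10

1,036 reels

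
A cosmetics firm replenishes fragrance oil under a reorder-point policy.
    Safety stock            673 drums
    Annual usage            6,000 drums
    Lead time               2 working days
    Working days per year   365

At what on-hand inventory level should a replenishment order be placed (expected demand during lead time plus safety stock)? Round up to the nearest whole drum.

Daily demand d = 6,000 / 365 = 16.438 drums/day
Demand during lead time = 16.438 × 2 = 32.88
Reorder point = 32.88 + 673 = 705.88 → round up

706 drums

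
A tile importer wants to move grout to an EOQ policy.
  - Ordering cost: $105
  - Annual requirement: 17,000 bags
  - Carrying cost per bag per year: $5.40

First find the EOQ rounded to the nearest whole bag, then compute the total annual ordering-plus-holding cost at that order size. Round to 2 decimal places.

Optimal lot size Q* = (2 × 17,000 × $105 / $5.4)^½ ≈ 813.09 → Q = 813 bags
Annual ordering cost = (D/Q)·S = (17,000/813) × 105 = $2,195.57
Annual holding cost  = (Q/2)·H = (813/2) × 5.4 = $2,195.10
Total = $2,195.57 + $2,195.10 = $4,390.67

$4,390.67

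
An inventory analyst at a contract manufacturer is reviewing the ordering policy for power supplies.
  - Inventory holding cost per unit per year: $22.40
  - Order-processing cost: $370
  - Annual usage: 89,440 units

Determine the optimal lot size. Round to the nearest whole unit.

Optimal lot size Q* = (2 × 89,440 × $370 / $22.4)^½ ≈ 1,718.93

1,719 units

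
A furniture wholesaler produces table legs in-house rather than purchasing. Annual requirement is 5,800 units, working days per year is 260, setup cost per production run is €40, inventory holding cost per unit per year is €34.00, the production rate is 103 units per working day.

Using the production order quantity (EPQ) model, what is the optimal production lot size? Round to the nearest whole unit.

132 units

d = 5,800/260 = 22.3077 units/day;  effective holding cost H(1 − d/p) = 34·(1 − 22.3077/103) = 26.63630
Q* = √(2DS / H_eff) = √(2·5,800·40 / 26.63630) ≈ 131.98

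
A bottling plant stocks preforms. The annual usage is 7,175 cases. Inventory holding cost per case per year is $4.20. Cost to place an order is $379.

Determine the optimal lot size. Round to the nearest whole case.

1,138 cases

EOQ = √(2DS/H) = √(2 × 7,175 × 379 / 4.2)
    = √(1,294,916.67) ≈ 1,137.94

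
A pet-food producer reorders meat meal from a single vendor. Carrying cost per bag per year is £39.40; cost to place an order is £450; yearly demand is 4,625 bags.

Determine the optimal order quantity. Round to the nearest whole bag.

Q* = √(2·D·S / H) = √(2·4,625·450 / 39.4) = √105,647.2 ≈ 325.03

325 bags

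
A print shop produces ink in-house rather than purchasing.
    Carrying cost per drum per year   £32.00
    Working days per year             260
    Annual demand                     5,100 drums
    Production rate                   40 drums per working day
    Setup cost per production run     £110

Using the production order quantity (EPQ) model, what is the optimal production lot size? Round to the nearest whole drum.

262 drums

Daily demand d = 5,100/260 = 19.615; p = 40; 1 − d/p = 0.50962
EPQ = √(2DS / (H(1 − d/p)))
    = √(2 × 5,100 × 110 / (32 × 0.50962)) ≈ 262.30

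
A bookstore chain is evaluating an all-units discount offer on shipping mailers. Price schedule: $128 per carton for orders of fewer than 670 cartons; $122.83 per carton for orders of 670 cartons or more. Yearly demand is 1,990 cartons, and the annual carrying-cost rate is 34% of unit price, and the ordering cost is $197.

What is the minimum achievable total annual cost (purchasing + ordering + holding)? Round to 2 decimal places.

$259,007.16

H₁ = 34%×$128 = $43.5200;  H₂ = 34%×$122.83 = $41.7622
EOQ₁ = √(2×1,990×197/43.5200) = 134.22  (< 670, feasible at tier 1)
EOQ₂ = √(2×1,990×197/41.7622) = 137.02  (< 670 → use Q = 670 at tier-2 price)
TC(tier 1 (EOQ₁), Q≈134.2) = $260,561.43
TC(tier 2, Q≈670.0) = $259,007.16
Minimum at tier 2: $259,007.16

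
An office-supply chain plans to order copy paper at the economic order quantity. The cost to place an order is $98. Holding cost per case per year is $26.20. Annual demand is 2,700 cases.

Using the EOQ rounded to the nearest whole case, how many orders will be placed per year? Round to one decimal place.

2DS/H = 2·2,700·98/26.2 = 20,198.47
EOQ = √20,198.47 ≈ 142.12 → Q = 142
Orders per year = D/Q = 2,700 / 142 = 19.014

19.0 orders per year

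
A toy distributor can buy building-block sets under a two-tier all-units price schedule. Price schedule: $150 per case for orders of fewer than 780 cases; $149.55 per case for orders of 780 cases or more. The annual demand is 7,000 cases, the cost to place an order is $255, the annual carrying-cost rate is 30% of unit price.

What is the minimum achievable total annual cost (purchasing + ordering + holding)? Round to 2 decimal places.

$1,062,674.78

H₁ = 30%×$150 = $45.0000;  H₂ = 30%×$149.55 = $44.8650
EOQ₁ = √(2×7,000×255/45.0000) = 281.66  (< 780, feasible at tier 1)
EOQ₂ = √(2×7,000×255/44.8650) = 282.09  (< 780 → use Q = 780 at tier-2 price)
TC(tier 1 (EOQ₁), Q≈281.7) = $1,062,674.78
TC(tier 2, Q≈780.0) = $1,066,635.81
Minimum at tier 1 (EOQ₁): $1,062,674.78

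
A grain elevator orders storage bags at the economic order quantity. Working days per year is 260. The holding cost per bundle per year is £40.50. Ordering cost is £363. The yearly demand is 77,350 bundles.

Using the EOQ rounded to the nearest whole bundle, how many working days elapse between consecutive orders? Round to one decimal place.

4.0 days

Q* = √(2·D·S / H) = √(2·77,350·363 / 40.5) = √1,386,570.4 ≈ 1,177.53 → Q = 1,178 bundles
T = Q/D × 260 days = 1,178/77,350 × 260 = 3.960 days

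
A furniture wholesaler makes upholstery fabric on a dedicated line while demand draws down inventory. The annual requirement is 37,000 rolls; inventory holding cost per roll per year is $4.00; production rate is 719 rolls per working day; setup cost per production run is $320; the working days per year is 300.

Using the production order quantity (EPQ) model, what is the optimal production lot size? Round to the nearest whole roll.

2,673 rolls

d = 37,000/300 = 123.3333 rolls/day;  effective holding cost H(1 − d/p) = 4·(1 − 123.3333/719) = 3.31386
Q* = √(2DS / H_eff) = √(2·37,000·320 / 3.31386) ≈ 2,673.15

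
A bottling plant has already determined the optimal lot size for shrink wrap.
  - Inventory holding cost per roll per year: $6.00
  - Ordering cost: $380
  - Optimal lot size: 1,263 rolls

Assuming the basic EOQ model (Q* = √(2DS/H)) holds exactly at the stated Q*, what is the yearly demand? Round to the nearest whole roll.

12,593 rolls per year

From Q* = √(2DS/H) ⇒ Q*² = 2DS/H.
D = Q²H / (2S) = 1,263² × 6 / (2 × 380) = 12,593.44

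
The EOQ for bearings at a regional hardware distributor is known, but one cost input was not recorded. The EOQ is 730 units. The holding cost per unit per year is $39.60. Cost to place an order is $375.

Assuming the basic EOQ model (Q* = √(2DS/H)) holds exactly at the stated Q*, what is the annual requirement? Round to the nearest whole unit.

EOQ relation: Q² = 2DS/H, so rearrange for the unknown.
D = Q²H / (2S) = 730² × 39.6 / (2 × 375) = 28,137.12

28,137 units per year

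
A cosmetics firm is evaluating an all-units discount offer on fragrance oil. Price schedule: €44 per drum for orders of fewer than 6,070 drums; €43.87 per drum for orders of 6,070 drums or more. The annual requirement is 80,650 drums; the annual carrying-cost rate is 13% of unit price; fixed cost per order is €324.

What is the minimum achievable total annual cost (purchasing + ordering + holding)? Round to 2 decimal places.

€3,559,729.28

H₁ = 13%×€44 = €5.7200;  H₂ = 13%×€43.87 = €5.7031
EOQ₁ = √(2×80,650×324/5.7200) = 3,022.68  (< 6,070, feasible at tier 1)
EOQ₂ = √(2×80,650×324/5.7031) = 3,027.15  (< 6,070 → use Q = 6,070 at tier-2 price)
TC(tier 1 (EOQ₁), Q≈3,022.7) = €3,565,889.71
TC(tier 2, Q≈6,070.0) = €3,559,729.28
Minimum at tier 2: €3,559,729.28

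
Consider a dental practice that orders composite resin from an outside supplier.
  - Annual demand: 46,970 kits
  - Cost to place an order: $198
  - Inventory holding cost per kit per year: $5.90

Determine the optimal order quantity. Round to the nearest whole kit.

1,776 kits

Optimal lot size Q* = (2 × 46,970 × $198 / $5.9)^½ ≈ 1,775.55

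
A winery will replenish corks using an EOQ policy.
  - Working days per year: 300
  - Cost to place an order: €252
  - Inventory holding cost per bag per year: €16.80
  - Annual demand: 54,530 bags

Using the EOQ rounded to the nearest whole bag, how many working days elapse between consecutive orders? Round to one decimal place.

7.0 days

Q* = √(2·D·S / H) = √(2·54,530·252 / 16.8) = √1,635,900.0 ≈ 1,279.02 → Q = 1,279 bags
T = Q/D × 300 days = 1,279/54,530 × 300 = 7.036 days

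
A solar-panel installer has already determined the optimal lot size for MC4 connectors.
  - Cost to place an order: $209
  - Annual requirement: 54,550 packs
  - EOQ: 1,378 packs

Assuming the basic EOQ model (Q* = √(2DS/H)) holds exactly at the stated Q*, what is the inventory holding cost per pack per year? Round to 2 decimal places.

$12.01

EOQ relation: Q² = 2DS/H, so rearrange for the unknown.
H = 2DS / Q² = 2 × 54,550 × 209 / 1,378² = 12.0081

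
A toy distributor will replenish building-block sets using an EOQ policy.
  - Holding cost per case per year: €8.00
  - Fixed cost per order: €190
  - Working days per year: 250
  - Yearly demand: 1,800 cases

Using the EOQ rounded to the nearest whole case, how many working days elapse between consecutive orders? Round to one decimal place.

40.6 days

EOQ = √(2DS/H) = √(2 × 1,800 × 190 / 8)
    = √(85,500.00) ≈ 292.40 → Q = 292 cases
Days between orders = 250 / (D/Q) = 250 / 6.164 ≈ 40.556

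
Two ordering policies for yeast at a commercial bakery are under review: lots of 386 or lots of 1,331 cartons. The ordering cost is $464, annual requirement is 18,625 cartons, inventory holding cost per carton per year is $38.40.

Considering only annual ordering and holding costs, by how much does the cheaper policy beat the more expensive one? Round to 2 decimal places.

Annual cost at Q: ordering D·S/Q plus holding Q·H/2.
TC(386) = (18,625/386)×464 + (386/2)×38.4 = $29,799.80
TC(1,331) = (18,625/1,331)×464 + (1,331/2)×38.4 = $32,048.06
Lots of 386 are cheaper by $2,248.26.

$2,248.26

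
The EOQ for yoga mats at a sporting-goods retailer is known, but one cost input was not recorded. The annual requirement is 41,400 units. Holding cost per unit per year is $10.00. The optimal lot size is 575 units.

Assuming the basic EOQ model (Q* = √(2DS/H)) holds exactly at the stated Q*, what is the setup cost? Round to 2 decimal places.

$39.93

From Q* = √(2DS/H) ⇒ Q*² = 2DS/H.
S = Q²H / (2D) = 575² × 10 / (2 × 41,400) = 39.9306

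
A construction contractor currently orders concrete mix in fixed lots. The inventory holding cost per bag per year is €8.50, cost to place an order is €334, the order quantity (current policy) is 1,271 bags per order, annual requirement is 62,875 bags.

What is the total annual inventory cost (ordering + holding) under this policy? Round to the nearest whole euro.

€21,924

Annual ordering cost = (D/Q)·S = (62,875/1,271) × 334 = €16,522.62
Annual holding cost  = (Q/2)·H = (1,271/2) × 8.5 = €5,401.75
Total = €16,522.62 + €5,401.75 = €21,924.37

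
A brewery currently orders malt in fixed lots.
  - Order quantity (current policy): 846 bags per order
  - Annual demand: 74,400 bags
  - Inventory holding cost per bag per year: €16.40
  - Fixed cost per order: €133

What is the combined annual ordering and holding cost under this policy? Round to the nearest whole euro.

Orders/yr = 74,400/846 = 87.943; ordering cost = 87.943 × €133 = €11,696.45
Average inventory = 846/2 = 423; holding cost = 423 × €16.4 = €6,937.20
Total = €11,696.45 + €6,937.20 = €18,633.65

€18,634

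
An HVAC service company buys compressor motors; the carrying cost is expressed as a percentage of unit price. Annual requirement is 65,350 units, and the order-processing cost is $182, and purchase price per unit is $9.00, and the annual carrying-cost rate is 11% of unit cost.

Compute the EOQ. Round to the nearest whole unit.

4,902 units

Carrying cost H = $9 × 11% = $0.9900/unit/yr
Q* = √(2·D·S / H) = √(2·65,350·182 / 0.99) = √24,027,676.8 ≈ 4,901.80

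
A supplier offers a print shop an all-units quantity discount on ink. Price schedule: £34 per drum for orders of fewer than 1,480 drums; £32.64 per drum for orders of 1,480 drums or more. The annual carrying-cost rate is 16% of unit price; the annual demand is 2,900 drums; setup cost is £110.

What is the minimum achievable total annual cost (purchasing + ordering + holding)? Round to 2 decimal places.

£98,736.12

H₁ = 16%×£34 = £5.4400;  H₂ = 16%×£32.64 = £5.2224
EOQ₁ = √(2×2,900×110/5.4400) = 342.46  (< 1,480, feasible at tier 1)
EOQ₂ = √(2×2,900×110/5.2224) = 349.52  (< 1,480 → use Q = 1,480 at tier-2 price)
TC(tier 1 (EOQ₁), Q≈342.5) = £100,462.99
TC(tier 2, Q≈1,480.0) = £98,736.12
Minimum at tier 2: £98,736.12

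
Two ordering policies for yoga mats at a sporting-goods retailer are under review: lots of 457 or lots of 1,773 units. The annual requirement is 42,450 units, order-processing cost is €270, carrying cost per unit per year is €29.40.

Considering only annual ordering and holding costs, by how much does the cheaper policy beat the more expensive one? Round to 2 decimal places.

TC(Q) = (D/Q)S + (Q/2)H
TC(457) = (42,450/457)×270 + (457/2)×29.4 = €31,797.77
TC(1,773) = (42,450/1,773)×270 + (1,773/2)×29.4 = €32,527.57
Cheaper: Q = 457.  Difference = €729.80

€729.80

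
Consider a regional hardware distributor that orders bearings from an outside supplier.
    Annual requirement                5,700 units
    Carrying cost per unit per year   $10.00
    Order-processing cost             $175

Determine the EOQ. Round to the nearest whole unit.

2DS/H = 2·5,700·175/10 = 199,500.00
EOQ = √199,500.00 ≈ 446.65

447 units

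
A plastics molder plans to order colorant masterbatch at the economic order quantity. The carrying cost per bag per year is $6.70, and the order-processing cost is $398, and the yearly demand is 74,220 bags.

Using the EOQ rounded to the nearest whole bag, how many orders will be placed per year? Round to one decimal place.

Optimal lot size Q* = (2 × 74,220 × $398 / $6.7)^½ ≈ 2,969.47 → Q = 2,969
N = D/Q = 74,220/2,969 ≈ 24.998 orders/yr

25.0 orders per year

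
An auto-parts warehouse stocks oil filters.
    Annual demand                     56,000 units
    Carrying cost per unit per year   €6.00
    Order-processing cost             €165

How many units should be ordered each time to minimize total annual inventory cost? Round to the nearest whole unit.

1,755 units

Optimal lot size Q* = (2 × 56,000 × €165 / €6)^½ ≈ 1,754.99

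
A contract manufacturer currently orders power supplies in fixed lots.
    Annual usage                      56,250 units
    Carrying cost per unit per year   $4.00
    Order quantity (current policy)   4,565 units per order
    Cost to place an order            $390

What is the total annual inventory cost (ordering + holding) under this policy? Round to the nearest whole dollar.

Annual ordering cost = (D/Q)·S = (56,250/4,565) × 390 = $4,805.59
Annual holding cost  = (Q/2)·H = (4,565/2) × 4 = $9,130.00
Total = $4,805.59 + $9,130.00 = $13,935.59

$13,936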